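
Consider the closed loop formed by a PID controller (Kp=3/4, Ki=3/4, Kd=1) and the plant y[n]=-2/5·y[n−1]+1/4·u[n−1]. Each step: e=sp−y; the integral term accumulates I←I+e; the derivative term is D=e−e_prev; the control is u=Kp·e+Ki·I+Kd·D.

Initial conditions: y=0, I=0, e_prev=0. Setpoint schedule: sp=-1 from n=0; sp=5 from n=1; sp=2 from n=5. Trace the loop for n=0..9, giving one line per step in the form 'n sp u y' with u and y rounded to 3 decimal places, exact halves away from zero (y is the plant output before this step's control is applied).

(exact arithmetic carried between steps; '≈' marks a value shown rounded to 6 d.p. or computed from one; I and e_prev carry over from the previous line; the table rounds u and y to 3 d.p., halves away from zero)
n=0: y=0, sp=-1, e=sp−y=-1; I=-1, D=e−e_prev=-1; u=3/4·(-1)+3/4·(-1)+1·(-1)=-2.5; next y=-2/5·0+1/4·(-2.5)=-0.625
n=1: y=-0.625, sp=5, e=sp−y=5.625; I=4.625, D=e−e_prev=6.625; u=3/4·5.625+3/4·4.625+1·6.625=14.3125; next y=-2/5·(-0.625)+1/4·14.3125=3.828125
n=2: y=3.828125, sp=5, e=sp−y=1.171875; I=5.796875, D=e−e_prev=-4.453125; u=3/4·1.171875+3/4·5.796875+1·(-4.453125)≈0.773438; next y=-2/5·3.828125+1/4·0.773438≈-1.337891
n=3: y≈-1.337891, sp=5, e=sp−y≈6.337891; I≈12.134766, D=e−e_prev≈5.166016; u=3/4·6.337891+3/4·12.134766+1·5.166016≈19.020508; next y=-2/5·(-1.337891)+1/4·19.020508≈5.290283
n=4: y≈5.290283, sp=5, e=sp−y≈-0.290283; I≈11.844482, D=e−e_prev≈-6.628174; u=3/4·(-0.290283)+3/4·11.844482+1·(-6.628174)≈2.037476; next y=-2/5·5.290283+1/4·2.037476≈-1.606744
n=5: y≈-1.606744, sp=2, e=sp−y≈3.606744; I≈15.451227, D=e−e_prev≈3.897028; u=3/4·3.606744+3/4·15.451227+1·3.897028≈18.190506; next y=-2/5·(-1.606744)+1/4·18.190506≈5.190324
n=6: y≈5.190324, sp=2, e=sp−y≈-3.190324; I≈12.260903, D=e−e_prev≈-6.797069; u=3/4·(-3.190324)+3/4·12.260903+1·(-6.797069)≈0.005865; next y=-2/5·5.190324+1/4·0.005865≈-2.074663
n=7: y≈-2.074663, sp=2, e=sp−y≈4.074663; I≈16.335566, D=e−e_prev≈7.264988; u=3/4·4.074663+3/4·16.335566+1·7.264988≈22.572660; next y=-2/5·(-2.074663)+1/4·22.572660≈6.473030
n=8: y≈6.473030, sp=2, e=sp−y≈-4.473030; I≈11.862536, D=e−e_prev≈-8.547694; u=3/4·(-4.473030)+3/4·11.862536+1·(-8.547694)≈-3.005565; next y=-2/5·6.473030+1/4·(-3.005565)≈-3.340603
n=9: y≈-3.340603, sp=2, e=sp−y≈5.340603; I≈17.203139, D=e−e_prev≈9.813634; u=3/4·5.340603+3/4·17.203139+1·9.813634≈26.721440; next y=-2/5·(-3.340603)+1/4·26.721440≈8.016601

0 -1 -2.500 0.000
1 5 14.313 -0.625
2 5 0.773 3.828
3 5 19.021 -1.338
4 5 2.037 5.290
5 2 18.191 -1.607
6 2 0.006 5.190
7 2 22.573 -2.075
8 2 -3.006 6.473
9 2 26.721 -3.341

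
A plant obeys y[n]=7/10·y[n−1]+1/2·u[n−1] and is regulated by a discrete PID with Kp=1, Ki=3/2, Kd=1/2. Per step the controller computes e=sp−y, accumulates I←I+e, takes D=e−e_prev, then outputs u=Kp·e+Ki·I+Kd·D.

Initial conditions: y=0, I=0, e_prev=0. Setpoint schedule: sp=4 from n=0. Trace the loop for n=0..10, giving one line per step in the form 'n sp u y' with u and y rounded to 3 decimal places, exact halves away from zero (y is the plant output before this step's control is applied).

(exact arithmetic carried between steps; '≈' marks a value shown rounded to 6 d.p. or computed from one; I and e_prev carry over from the previous line; the table rounds u and y to 3 d.p., halves away from zero)
n=0: y=0, sp=4, e=sp−y=4; I=4, D=e−e_prev=4; u=1·4+3/2·4+1/2·4=12; next y=7/10·0+1/2·12=6
n=1: y=6, sp=4, e=sp−y=-2; I=2, D=e−e_prev=-6; u=1·(-2)+3/2·2+1/2·(-6)=-2; next y=7/10·6+1/2·(-2)=3.2
n=2: y=3.2, sp=4, e=sp−y=0.8; I=2.8, D=e−e_prev=2.8; u=1·0.8+3/2·2.8+1/2·2.8=6.4; next y=7/10·3.2+1/2·6.4=5.44
n=3: y=5.44, sp=4, e=sp−y=-1.44; I=1.36, D=e−e_prev=-2.24; u=1·(-1.44)+3/2·1.36+1/2·(-2.24)=-0.52; next y=7/10·5.44+1/2·(-0.52)=3.548
n=4: y=3.548, sp=4, e=sp−y=0.452; I=1.812, D=e−e_prev=1.892; u=1·0.452+3/2·1.812+1/2·1.892=4.116; next y=7/10·3.548+1/2·4.116=4.5416
n=5: y=4.5416, sp=4, e=sp−y=-0.5416; I=1.2704, D=e−e_prev=-0.9936; u=1·(-0.5416)+3/2·1.2704+1/2·(-0.9936)=0.8672; next y=7/10·4.5416+1/2·0.8672=3.61272
n=6: y=3.61272, sp=4, e=sp−y=0.38728; I=1.65768, D=e−e_prev=0.92888; u=1·0.38728+3/2·1.65768+1/2·0.92888=3.33824; next y=7/10·3.61272+1/2·3.33824=4.198024
n=7: y=4.198024, sp=4, e=sp−y=-0.198024; I=1.459656, D=e−e_prev=-0.585304; u=1·(-0.198024)+3/2·1.459656+1/2·(-0.585304)=1.698808; next y=7/10·4.198024+1/2·1.698808≈3.788021
n=8: y≈3.788021, sp=4, e=sp−y≈0.211979; I≈1.671635, D=e−e_prev≈0.410003; u=1·0.211979+3/2·1.671635+1/2·0.410003≈2.924434; next y=7/10·3.788021+1/2·2.924434≈4.113831
n=9: y≈4.113831, sp=4, e=sp−y≈-0.113831; I≈1.557804, D=e−e_prev≈-0.325811; u=1·(-0.113831)+3/2·1.557804+1/2·(-0.325811)≈2.059969; next y=7/10·4.113831+1/2·2.059969≈3.909667
n=10: y≈3.909667, sp=4, e=sp−y≈0.090333; I≈1.648137, D=e−e_prev≈0.204165; u=1·0.090333+3/2·1.648137+1/2·0.204165≈2.664622; next y=7/10·3.909667+1/2·2.664622≈4.069078

0 4 12.000 0.000
1 4 -2.000 6.000
2 4 6.400 3.200
3 4 -0.520 5.440
4 4 4.116 3.548
5 4 0.867 4.542
6 4 3.338 3.613
7 4 1.699 4.198
8 4 2.924 3.788
9 4 2.060 4.114
10 4 2.665 3.910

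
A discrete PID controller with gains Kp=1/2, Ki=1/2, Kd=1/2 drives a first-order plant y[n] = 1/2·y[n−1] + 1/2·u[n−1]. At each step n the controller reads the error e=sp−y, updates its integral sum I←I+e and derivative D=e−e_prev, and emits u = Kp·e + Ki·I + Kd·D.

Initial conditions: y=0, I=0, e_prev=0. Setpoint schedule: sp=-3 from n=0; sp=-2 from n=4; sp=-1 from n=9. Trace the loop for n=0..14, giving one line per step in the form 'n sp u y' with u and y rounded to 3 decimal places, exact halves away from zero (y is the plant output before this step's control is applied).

0 -3 -4.500 0.000
1 -3 -1.125 -2.250
2 -3 -3.469 -1.688
3 -3 -2.508 -2.578
4 -2 -1.717 -2.543
5 -2 -2.547 -2.130
6 -2 -1.963 -2.339
7 -2 -2.180 -2.151
8 -2 -1.989 -2.165
9 -1 -0.546 -2.077
10 -1 -1.612 -1.311
11 -1 -0.848 -1.461
12 -1 -1.152 -1.155
13 -1 -0.923 -1.154
14 -1 -1.019 -1.038

(exact arithmetic carried between steps; '≈' marks a value shown rounded to 6 d.p. or computed from one; I and e_prev carry over from the previous line; the table rounds u and y to 3 d.p., halves away from zero)
n=0: y=0, sp=-3, e=sp−y=-3; I=-3, D=e−e_prev=-3; u=1/2·(-3)+1/2·(-3)+1/2·(-3)=-4.5; next y=1/2·0+1/2·(-4.5)=-2.25
n=1: y=-2.25, sp=-3, e=sp−y=-0.75; I=-3.75, D=e−e_prev=2.25; u=1/2·(-0.75)+1/2·(-3.75)+1/2·2.25=-1.125; next y=1/2·(-2.25)+1/2·(-1.125)=-1.6875
n=2: y=-1.6875, sp=-3, e=sp−y=-1.3125; I=-5.0625, D=e−e_prev=-0.5625; u=1/2·(-1.3125)+1/2·(-5.0625)+1/2·(-0.5625)=-3.46875; next y=1/2·(-1.6875)+1/2·(-3.46875)=-2.578125
n=3: y=-2.578125, sp=-3, e=sp−y=-0.421875; I=-5.484375, D=e−e_prev=0.890625; u=1/2·(-0.421875)+1/2·(-5.484375)+1/2·0.890625≈-2.507813; next y=1/2·(-2.578125)+1/2·(-2.507813)≈-2.542969
n=4: y≈-2.542969, sp=-2, e=sp−y≈0.542969; I≈-4.941406, D=e−e_prev≈0.964844; u=1/2·0.542969+1/2·(-4.941406)+1/2·0.964844≈-1.716797; next y=1/2·(-2.542969)+1/2·(-1.716797)≈-2.129883
n=5: y≈-2.129883, sp=-2, e=sp−y≈0.129883; I≈-4.811523, D=e−e_prev≈-0.413086; u=1/2·0.129883+1/2·(-4.811523)+1/2·(-0.413086)≈-2.547363; next y=1/2·(-2.129883)+1/2·(-2.547363)≈-2.338623
n=6: y≈-2.338623, sp=-2, e=sp−y≈0.338623; I≈-4.472900, D=e−e_prev≈0.208740; u=1/2·0.338623+1/2·(-4.472900)+1/2·0.208740≈-1.962769; next y=1/2·(-2.338623)+1/2·(-1.962769)≈-2.150696
n=7: y≈-2.150696, sp=-2, e=sp−y≈0.150696; I≈-4.322205, D=e−e_prev≈-0.187927; u=1/2·0.150696+1/2·(-4.322205)+1/2·(-0.187927)≈-2.179718; next y=1/2·(-2.150696)+1/2·(-2.179718)≈-2.165207
n=8: y≈-2.165207, sp=-2, e=sp−y≈0.165207; I≈-4.156998, D=e−e_prev≈0.014511; u=1/2·0.165207+1/2·(-4.156998)+1/2·0.014511≈-1.988640; next y=1/2·(-2.165207)+1/2·(-1.988640)≈-2.076923
n=9: y≈-2.076923, sp=-1, e=sp−y≈1.076923; I≈-3.080074, D=e−e_prev≈0.911716; u=1/2·1.076923+1/2·(-3.080074)+1/2·0.911716≈-0.545717; next y=1/2·(-2.076923)+1/2·(-0.545717)≈-1.311320
n=10: y≈-1.311320, sp=-1, e=sp−y≈0.311320; I≈-2.768754, D=e−e_prev≈-0.765603; u=1/2·0.311320+1/2·(-2.768754)+1/2·(-0.765603)≈-1.611518; next y=1/2·(-1.311320)+1/2·(-1.611518)≈-1.461419
n=11: y≈-1.461419, sp=-1, e=sp−y≈0.461419; I≈-2.307335, D=e−e_prev≈0.150099; u=1/2·0.461419+1/2·(-2.307335)+1/2·0.150099≈-0.847908; next y=1/2·(-1.461419)+1/2·(-0.847908)≈-1.154664
n=12: y≈-1.154664, sp=-1, e=sp−y≈0.154664; I≈-2.152671, D=e−e_prev≈-0.306756; u=1/2·0.154664+1/2·(-2.152671)+1/2·(-0.306756)≈-1.152381; next y=1/2·(-1.154664)+1/2·(-1.152381)≈-1.153523
n=13: y≈-1.153523, sp=-1, e=sp−y≈0.153523; I≈-1.999148, D=e−e_prev≈-0.001141; u=1/2·0.153523+1/2·(-1.999148)+1/2·(-0.001141)≈-0.923383; next y=1/2·(-1.153523)+1/2·(-0.923383)≈-1.038453
n=14: y≈-1.038453, sp=-1, e=sp−y≈0.038453; I≈-1.960695, D=e−e_prev≈-0.115070; u=1/2·0.038453+1/2·(-1.960695)+1/2·(-0.115070)≈-1.018656; next y=1/2·(-1.038453)+1/2·(-1.018656)≈-1.028554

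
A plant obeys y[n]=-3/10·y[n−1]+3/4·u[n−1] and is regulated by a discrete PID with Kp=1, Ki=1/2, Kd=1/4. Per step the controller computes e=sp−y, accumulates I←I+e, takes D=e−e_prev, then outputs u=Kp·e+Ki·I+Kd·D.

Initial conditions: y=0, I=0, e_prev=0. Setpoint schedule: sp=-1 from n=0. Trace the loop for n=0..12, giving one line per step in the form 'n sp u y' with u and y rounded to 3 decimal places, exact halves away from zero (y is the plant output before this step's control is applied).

(exact arithmetic carried between steps; '≈' marks a value shown rounded to 6 d.p. or computed from one; I and e_prev carry over from the previous line; the table rounds u and y to 3 d.p., halves away from zero)
n=0: y=0, sp=-1, e=sp−y=-1; I=-1, D=e−e_prev=-1; u=1·(-1)+1/2·(-1)+1/4·(-1)=-1.75; next y=-3/10·0+3/4·(-1.75)=-1.3125
n=1: y=-1.3125, sp=-1, e=sp−y=0.3125; I=-0.6875, D=e−e_prev=1.3125; u=1·0.3125+1/2·(-0.6875)+1/4·1.3125=0.296875; next y=-3/10·(-1.3125)+3/4·0.296875≈0.616406
n=2: y≈0.616406, sp=-1, e=sp−y≈-1.616406; I≈-2.303906, D=e−e_prev≈-1.928906; u=1·(-1.616406)+1/2·(-2.303906)+1/4·(-1.928906)≈-3.250586; next y=-3/10·0.616406+3/4·(-3.250586)≈-2.622861
n=3: y≈-2.622861, sp=-1, e=sp−y≈1.622861; I≈-0.681045, D=e−e_prev≈3.239268; u=1·1.622861+1/2·(-0.681045)+1/4·3.239268≈2.092156; next y=-3/10·(-2.622861)+3/4·2.092156≈2.355975
n=4: y≈2.355975, sp=-1, e=sp−y≈-3.355975; I≈-4.037020, D=e−e_prev≈-4.978837; u=1·(-3.355975)+1/2·(-4.037020)+1/4·(-4.978837)≈-6.619194; next y=-3/10·2.355975+3/4·(-6.619194)≈-5.671188
n=5: y≈-5.671188, sp=-1, e=sp−y≈4.671188; I≈0.634168, D=e−e_prev≈8.027164; u=1·4.671188+1/2·0.634168+1/4·8.027164≈6.995063; next y=-3/10·(-5.671188)+3/4·6.995063≈6.947654
n=6: y≈6.947654, sp=-1, e=sp−y≈-7.947654; I≈-7.313486, D=e−e_prev≈-12.618842; u=1·(-7.947654)+1/2·(-7.313486)+1/4·(-12.618842)≈-14.759108; next y=-3/10·6.947654+3/4·(-14.759108)≈-13.153627
n=7: y≈-13.153627, sp=-1, e=sp−y≈12.153627; I≈4.840141, D=e−e_prev≈20.101281; u=1·12.153627+1/2·4.840141+1/4·20.101281≈19.599018; next y=-3/10·(-13.153627)+3/4·19.599018≈18.645351
n=8: y≈18.645351, sp=-1, e=sp−y≈-19.645351; I≈-14.805210, D=e−e_prev≈-31.798978; u=1·(-19.645351)+1/2·(-14.805210)+1/4·(-31.798978)≈-34.997701; next y=-3/10·18.645351+3/4·(-34.997701)≈-31.841881
n=9: y≈-31.841881, sp=-1, e=sp−y≈30.841881; I≈16.036671, D=e−e_prev≈50.487233; u=1·30.841881+1/2·16.036671+1/4·50.487233≈51.482025; next y=-3/10·(-31.841881)+3/4·51.482025≈48.164083
n=10: y≈48.164083, sp=-1, e=sp−y≈-49.164083; I≈-33.127412, D=e−e_prev≈-80.005964; u=1·(-49.164083)+1/2·(-33.127412)+1/4·(-80.005964)≈-85.729280; next y=-3/10·48.164083+3/4·(-85.729280)≈-78.746185
n=11: y≈-78.746185, sp=-1, e=sp−y≈77.746185; I≈44.618773, D=e−e_prev≈126.910268; u=1·77.746185+1/2·44.618773+1/4·126.910268≈131.783138; next y=-3/10·(-78.746185)+3/4·131.783138≈122.461209
n=12: y≈122.461209, sp=-1, e=sp−y≈-123.461209; I≈-78.842436, D=e−e_prev≈-201.207394; u=1·(-123.461209)+1/2·(-78.842436)+1/4·(-201.207394)≈-213.184276; next y=-3/10·122.461209+3/4·(-213.184276)≈-196.626570

0 -1 -1.750 0.000
1 -1 0.297 -1.313
2 -1 -3.251 0.616
3 -1 2.092 -2.623
4 -1 -6.619 2.356
5 -1 6.995 -5.671
6 -1 -14.759 6.948
7 -1 19.599 -13.154
8 -1 -34.998 18.645
9 -1 51.482 -31.842
10 -1 -85.729 48.164
11 -1 131.783 -78.746
12 -1 -213.184 122.461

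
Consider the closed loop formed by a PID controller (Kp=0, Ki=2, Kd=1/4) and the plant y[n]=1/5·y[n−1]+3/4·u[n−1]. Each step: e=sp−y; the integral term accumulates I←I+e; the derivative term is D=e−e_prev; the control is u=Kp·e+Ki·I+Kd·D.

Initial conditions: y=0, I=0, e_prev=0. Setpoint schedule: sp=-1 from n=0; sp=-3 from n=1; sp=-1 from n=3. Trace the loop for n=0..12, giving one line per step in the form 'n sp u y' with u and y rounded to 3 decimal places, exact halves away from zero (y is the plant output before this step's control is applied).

(exact arithmetic carried between steps; '≈' marks a value shown rounded to 6 d.p. or computed from one; I and e_prev carry over from the previous line; the table rounds u and y to 3 d.p., halves away from zero)
n=0: y=0, sp=-1, e=sp−y=-1; I=-1, D=e−e_prev=-1; u=0·(-1)+2·(-1)+1/4·(-1)=-2.25; next y=1/5·0+3/4·(-2.25)=-1.6875
n=1: y=-1.6875, sp=-3, e=sp−y=-1.3125; I=-2.3125, D=e−e_prev=-0.3125; u=0·(-1.3125)+2·(-2.3125)+1/4·(-0.3125)=-4.703125; next y=1/5·(-1.6875)+3/4·(-4.703125)≈-3.864844
n=2: y≈-3.864844, sp=-3, e=sp−y≈0.864844; I≈-1.447656, D=e−e_prev≈2.177344; u=0·0.864844+2·(-1.447656)+1/4·2.177344≈-2.350977; next y=1/5·(-3.864844)+3/4·(-2.350977)≈-2.536201
n=3: y≈-2.536201, sp=-1, e=sp−y≈1.536201; I≈0.088545, D=e−e_prev≈0.671357; u=0·1.536201+2·0.088545+1/4·0.671357≈0.344929; next y=1/5·(-2.536201)+3/4·0.344929≈-0.248543
n=4: y≈-0.248543, sp=-1, e=sp−y≈-0.751457; I≈-0.662912, D=e−e_prev≈-2.287658; u=0·(-0.751457)+2·(-0.662912)+1/4·(-2.287658)≈-1.897738; next y=1/5·(-0.248543)+3/4·(-1.897738)≈-1.473012
n=5: y≈-1.473012, sp=-1, e=sp−y≈0.473012; I≈-0.189900, D=e−e_prev≈1.224469; u=0·0.473012+2·(-0.189900)+1/4·1.224469≈-0.073682; next y=1/5·(-1.473012)+3/4·(-0.073682)≈-0.349864
n=6: y≈-0.349864, sp=-1, e=sp−y≈-0.650136; I≈-0.840036, D=e−e_prev≈-1.123148; u=0·(-0.650136)+2·(-0.840036)+1/4·(-1.123148)≈-1.960858; next y=1/5·(-0.349864)+3/4·(-1.960858)≈-1.540617
n=7: y≈-1.540617, sp=-1, e=sp−y≈0.540617; I≈-0.299419, D=e−e_prev≈1.190753; u=0·0.540617+2·(-0.299419)+1/4·1.190753≈-0.301150; next y=1/5·(-1.540617)+3/4·(-0.301150)≈-0.533986
n=8: y≈-0.533986, sp=-1, e=sp−y≈-0.466014; I≈-0.765433, D=e−e_prev≈-1.006631; u=0·(-0.466014)+2·(-0.765433)+1/4·(-1.006631)≈-1.782524; next y=1/5·(-0.533986)+3/4·(-1.782524)≈-1.443690
n=9: y≈-1.443690, sp=-1, e=sp−y≈0.443690; I≈-0.321743, D=e−e_prev≈0.909704; u=0·0.443690+2·(-0.321743)+1/4·0.909704≈-0.416060; next y=1/5·(-1.443690)+3/4·(-0.416060)≈-0.600783
n=10: y≈-0.600783, sp=-1, e=sp−y≈-0.399217; I≈-0.720960, D=e−e_prev≈-0.842907; u=0·(-0.399217)+2·(-0.720960)+1/4·(-0.842907)≈-1.652647; next y=1/5·(-0.600783)+3/4·(-1.652647)≈-1.359642
n=11: y≈-1.359642, sp=-1, e=sp−y≈0.359642; I≈-0.361318, D=e−e_prev≈0.758859; u=0·0.359642+2·(-0.361318)+1/4·0.758859≈-0.532922; next y=1/5·(-1.359642)+3/4·(-0.532922)≈-0.671620
n=12: y≈-0.671620, sp=-1, e=sp−y≈-0.328380; I≈-0.689699, D=e−e_prev≈-0.688022; u=0·(-0.328380)+2·(-0.689699)+1/4·(-0.688022)≈-1.551403; next y=1/5·(-0.671620)+3/4·(-1.551403)≈-1.297876

0 -1 -2.250 0.000
1 -3 -4.703 -1.688
2 -3 -2.351 -3.865
3 -1 0.345 -2.536
4 -1 -1.898 -0.249
5 -1 -0.074 -1.473
6 -1 -1.961 -0.350
7 -1 -0.301 -1.541
8 -1 -1.783 -0.534
9 -1 -0.416 -1.444
10 -1 -1.653 -0.601
11 -1 -0.533 -1.360
12 -1 -1.551 -0.672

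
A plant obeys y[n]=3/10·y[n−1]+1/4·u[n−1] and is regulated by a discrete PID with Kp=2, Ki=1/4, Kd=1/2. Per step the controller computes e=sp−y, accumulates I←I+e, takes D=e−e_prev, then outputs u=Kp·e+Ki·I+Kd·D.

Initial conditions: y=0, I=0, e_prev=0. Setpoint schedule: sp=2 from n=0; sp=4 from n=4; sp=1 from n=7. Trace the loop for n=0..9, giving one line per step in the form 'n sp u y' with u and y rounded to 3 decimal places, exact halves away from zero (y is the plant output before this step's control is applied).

0 2 5.500 0.000
1 2 1.219 1.375
2 2 3.871 0.717
3 2 2.582 1.183
4 4 9.021 1.000
5 4 4.404 2.555
6 4 7.434 1.868
7 1 -2.143 2.419
8 1 5.408 0.190
9 1 1.144 1.409

(exact arithmetic carried between steps; '≈' marks a value shown rounded to 6 d.p. or computed from one; I and e_prev carry over from the previous line; the table rounds u and y to 3 d.p., halves away from zero)
n=0: y=0, sp=2, e=sp−y=2; I=2, D=e−e_prev=2; u=2·2+1/4·2+1/2·2=5.5; next y=3/10·0+1/4·5.5=1.375
n=1: y=1.375, sp=2, e=sp−y=0.625; I=2.625, D=e−e_prev=-1.375; u=2·0.625+1/4·2.625+1/2·(-1.375)=1.21875; next y=3/10·1.375+1/4·1.21875≈0.717188
n=2: y≈0.717188, sp=2, e=sp−y≈1.282813; I≈3.907813, D=e−e_prev≈0.657813; u=2·1.282813+1/4·3.907813+1/2·0.657813≈3.871484; next y=3/10·0.717188+1/4·3.871484≈1.183027
n=3: y≈1.183027, sp=2, e=sp−y≈0.816973; I≈4.724785, D=e−e_prev≈-0.465840; u=2·0.816973+1/4·4.724785+1/2·(-0.465840)≈2.582222; next y=3/10·1.183027+1/4·2.582222≈1.000464
n=4: y≈1.000464, sp=4, e=sp−y≈2.999536; I≈7.724322, D=e−e_prev≈2.182564; u=2·2.999536+1/4·7.724322+1/2·2.182564≈9.021435; next y=3/10·1.000464+1/4·9.021435≈2.555498
n=5: y≈2.555498, sp=4, e=sp−y≈1.444502; I≈9.168824, D=e−e_prev≈-1.555034; u=2·1.444502+1/4·9.168824+1/2·(-1.555034)≈4.403693; next y=3/10·2.555498+1/4·4.403693≈1.867573
n=6: y≈1.867573, sp=4, e=sp−y≈2.132427; I≈11.301251, D=e−e_prev≈0.687925; u=2·2.132427+1/4·11.301251+1/2·0.687925≈7.434130; next y=3/10·1.867573+1/4·7.434130≈2.418804
n=7: y≈2.418804, sp=1, e=sp−y≈-1.418804; I≈9.882447, D=e−e_prev≈-3.551232; u=2·(-1.418804)+1/4·9.882447+1/2·(-3.551232)≈-2.142613; next y=3/10·2.418804+1/4·(-2.142613)≈0.189988
n=8: y≈0.189988, sp=1, e=sp−y≈0.810012; I≈10.692459, D=e−e_prev≈2.228816; u=2·0.810012+1/4·10.692459+1/2·2.228816≈5.407547; next y=3/10·0.189988+1/4·5.407547≈1.408883
n=9: y≈1.408883, sp=1, e=sp−y≈-0.408883; I≈10.283576, D=e−e_prev≈-1.218895; u=2·(-0.408883)+1/4·10.283576+1/2·(-1.218895)≈1.143680; next y=3/10·1.408883+1/4·1.143680≈0.708585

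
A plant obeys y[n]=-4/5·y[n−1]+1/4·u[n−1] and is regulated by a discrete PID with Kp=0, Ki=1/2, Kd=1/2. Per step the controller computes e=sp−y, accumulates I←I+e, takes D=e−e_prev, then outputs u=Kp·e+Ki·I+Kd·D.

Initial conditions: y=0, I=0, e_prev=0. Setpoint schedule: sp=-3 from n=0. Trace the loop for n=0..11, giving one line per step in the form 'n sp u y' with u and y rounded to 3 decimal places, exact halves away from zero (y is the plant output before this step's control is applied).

0 -3 -3.000 0.000
1 -3 -2.250 -0.750
2 -3 -4.538 0.038
3 -3 -4.461 -1.164
4 -3 -6.960 -0.184
5 -3 -6.468 -1.593
6 -3 -9.127 -0.343
7 -3 -8.166 -2.008
8 -3 -11.067 -0.435
9 -3 -9.580 -2.418
10 -3 -12.820 -0.460
11 -3 -10.734 -2.837

(exact arithmetic carried between steps; '≈' marks a value shown rounded to 6 d.p. or computed from one; I and e_prev carry over from the previous line; the table rounds u and y to 3 d.p., halves away from zero)
n=0: y=0, sp=-3, e=sp−y=-3; I=-3, D=e−e_prev=-3; u=0·(-3)+1/2·(-3)+1/2·(-3)=-3; next y=-4/5·0+1/4·(-3)=-0.75
n=1: y=-0.75, sp=-3, e=sp−y=-2.25; I=-5.25, D=e−e_prev=0.75; u=0·(-2.25)+1/2·(-5.25)+1/2·0.75=-2.25; next y=-4/5·(-0.75)+1/4·(-2.25)=0.0375
n=2: y=0.0375, sp=-3, e=sp−y=-3.0375; I=-8.2875, D=e−e_prev=-0.7875; u=0·(-3.0375)+1/2·(-8.2875)+1/2·(-0.7875)=-4.5375; next y=-4/5·0.0375+1/4·(-4.5375)=-1.164375
n=3: y=-1.164375, sp=-3, e=sp−y=-1.835625; I=-10.123125, D=e−e_prev=1.201875; u=0·(-1.835625)+1/2·(-10.123125)+1/2·1.201875=-4.460625; next y=-4/5·(-1.164375)+1/4·(-4.460625)≈-0.183656
n=4: y≈-0.183656, sp=-3, e=sp−y≈-2.816344; I≈-12.939469, D=e−e_prev≈-0.980719; u=0·(-2.816344)+1/2·(-12.939469)+1/2·(-0.980719)≈-6.960094; next y=-4/5·(-0.183656)+1/4·(-6.960094)≈-1.593098
n=5: y≈-1.593098, sp=-3, e=sp−y≈-1.406902; I≈-14.346370, D=e−e_prev≈1.409442; u=0·(-1.406902)+1/2·(-14.346370)+1/2·1.409442≈-6.468464; next y=-4/5·(-1.593098)+1/4·(-6.468464)≈-0.342637
n=6: y≈-0.342637, sp=-3, e=sp−y≈-2.657363; I≈-17.003733, D=e−e_prev≈-1.250461; u=0·(-2.657363)+1/2·(-17.003733)+1/2·(-1.250461)≈-9.127097; next y=-4/5·(-0.342637)+1/4·(-9.127097)≈-2.007664
n=7: y≈-2.007664, sp=-3, e=sp−y≈-0.992336; I≈-17.996069, D=e−e_prev≈1.665027; u=0·(-0.992336)+1/2·(-17.996069)+1/2·1.665027≈-8.165521; next y=-4/5·(-2.007664)+1/4·(-8.165521)≈-0.435249
n=8: y≈-0.435249, sp=-3, e=sp−y≈-2.564751; I≈-20.560820, D=e−e_prev≈-1.572416; u=0·(-2.564751)+1/2·(-20.560820)+1/2·(-1.572416)≈-11.066618; next y=-4/5·(-0.435249)+1/4·(-11.066618)≈-2.418456
n=9: y≈-2.418456, sp=-3, e=sp−y≈-0.581544; I≈-21.142364, D=e−e_prev≈1.983207; u=0·(-0.581544)+1/2·(-21.142364)+1/2·1.983207≈-9.579579; next y=-4/5·(-2.418456)+1/4·(-9.579579)≈-0.460130
n=10: y≈-0.460130, sp=-3, e=sp−y≈-2.539870; I≈-23.682234, D=e−e_prev≈-1.958325; u=0·(-2.539870)+1/2·(-23.682234)+1/2·(-1.958325)≈-12.820280; next y=-4/5·(-0.460130)+1/4·(-12.820280)≈-2.836966
n=11: y≈-2.836966, sp=-3, e=sp−y≈-0.163034; I≈-23.845268, D=e−e_prev≈2.376836; u=0·(-0.163034)+1/2·(-23.845268)+1/2·2.376836≈-10.734216; next y=-4/5·(-2.836966)+1/4·(-10.734216)≈-0.413981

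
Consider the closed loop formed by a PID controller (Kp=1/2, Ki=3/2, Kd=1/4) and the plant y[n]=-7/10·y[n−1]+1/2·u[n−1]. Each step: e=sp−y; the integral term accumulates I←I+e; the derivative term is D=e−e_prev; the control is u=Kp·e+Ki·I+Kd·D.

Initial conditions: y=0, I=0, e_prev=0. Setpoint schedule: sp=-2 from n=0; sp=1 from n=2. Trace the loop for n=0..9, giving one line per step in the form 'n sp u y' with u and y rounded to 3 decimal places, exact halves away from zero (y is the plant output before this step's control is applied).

(exact arithmetic carried between steps; '≈' marks a value shown rounded to 6 d.p. or computed from one; I and e_prev carry over from the previous line; the table rounds u and y to 3 d.p., halves away from zero)
n=0: y=0, sp=-2, e=sp−y=-2; I=-2, D=e−e_prev=-2; u=1/2·(-2)+3/2·(-2)+1/4·(-2)=-4.5; next y=-7/10·0+1/2·(-4.5)=-2.25
n=1: y=-2.25, sp=-2, e=sp−y=0.25; I=-1.75, D=e−e_prev=2.25; u=1/2·0.25+3/2·(-1.75)+1/4·2.25=-1.9375; next y=-7/10·(-2.25)+1/2·(-1.9375)=0.60625
n=2: y=0.60625, sp=1, e=sp−y=0.39375; I=-1.35625, D=e−e_prev=0.14375; u=1/2·0.39375+3/2·(-1.35625)+1/4·0.14375≈-1.801563; next y=-7/10·0.60625+1/2·(-1.801563)≈-1.325156
n=3: y≈-1.325156, sp=1, e=sp−y≈2.325156; I≈0.968906, D=e−e_prev≈1.931406; u=1/2·2.325156+3/2·0.968906+1/4·1.931406≈3.098789; next y=-7/10·(-1.325156)+1/2·3.098789≈2.477004
n=4: y≈2.477004, sp=1, e=sp−y≈-1.477004; I≈-0.508098, D=e−e_prev≈-3.802160; u=1/2·(-1.477004)+3/2·(-0.508098)+1/4·(-3.802160)≈-2.451188; next y=-7/10·2.477004+1/2·(-2.451188)≈-2.959497
n=5: y≈-2.959497, sp=1, e=sp−y≈3.959497; I≈3.451399, D=e−e_prev≈5.436501; u=1/2·3.959497+3/2·3.451399+1/4·5.436501≈8.515973; next y=-7/10·(-2.959497)+1/2·8.515973≈6.329634
n=6: y≈6.329634, sp=1, e=sp−y≈-5.329634; I≈-1.878235, D=e−e_prev≈-9.289131; u=1/2·(-5.329634)+3/2·(-1.878235)+1/4·(-9.289131)≈-7.804452; next y=-7/10·6.329634+1/2·(-7.804452)≈-8.332970
n=7: y≈-8.332970, sp=1, e=sp−y≈9.332970; I≈7.454735, D=e−e_prev≈14.662604; u=1/2·9.332970+3/2·7.454735+1/4·14.662604≈19.514239; next y=-7/10·(-8.332970)+1/2·19.514239≈15.590199
n=8: y≈15.590199, sp=1, e=sp−y≈-14.590199; I≈-7.135463, D=e−e_prev≈-23.923169; u=1/2·(-14.590199)+3/2·(-7.135463)+1/4·(-23.923169)≈-23.979086; next y=-7/10·15.590199+1/2·(-23.979086)≈-22.902682
n=9: y≈-22.902682, sp=1, e=sp−y≈23.902682; I≈16.767219, D=e−e_prev≈38.492881; u=1/2·23.902682+3/2·16.767219+1/4·38.492881≈46.725389; next y=-7/10·(-22.902682)+1/2·46.725389≈39.394572

0 -2 -4.500 0.000
1 -2 -1.938 -2.250
2 1 -1.802 0.606
3 1 3.099 -1.325
4 1 -2.451 2.477
5 1 8.516 -2.959
6 1 -7.804 6.330
7 1 19.514 -8.333
8 1 -23.979 15.590
9 1 46.725 -22.903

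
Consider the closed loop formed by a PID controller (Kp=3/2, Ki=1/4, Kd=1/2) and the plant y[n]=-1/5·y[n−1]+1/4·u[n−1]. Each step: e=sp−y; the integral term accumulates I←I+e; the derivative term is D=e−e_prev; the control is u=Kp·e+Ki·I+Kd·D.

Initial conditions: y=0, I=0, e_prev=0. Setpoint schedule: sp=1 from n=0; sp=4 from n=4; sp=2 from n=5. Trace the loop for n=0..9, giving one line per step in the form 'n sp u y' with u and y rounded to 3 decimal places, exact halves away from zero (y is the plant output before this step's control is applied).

0 1 2.250 0.000
1 1 0.734 0.563
2 1 2.231 0.071
3 1 1.154 0.543
4 4 9.073 0.180
5 2 -0.772 2.232
6 2 7.657 -0.639
7 2 0.848 2.042
8 2 7.215 -0.196
9 2 2.056 1.843

(exact arithmetic carried between steps; '≈' marks a value shown rounded to 6 d.p. or computed from one; I and e_prev carry over from the previous line; the table rounds u and y to 3 d.p., halves away from zero)
n=0: y=0, sp=1, e=sp−y=1; I=1, D=e−e_prev=1; u=3/2·1+1/4·1+1/2·1=2.25; next y=-1/5·0+1/4·2.25=0.5625
n=1: y=0.5625, sp=1, e=sp−y=0.4375; I=1.4375, D=e−e_prev=-0.5625; u=3/2·0.4375+1/4·1.4375+1/2·(-0.5625)=0.734375; next y=-1/5·0.5625+1/4·0.734375≈0.071094
n=2: y≈0.071094, sp=1, e=sp−y≈0.928906; I≈2.366406, D=e−e_prev≈0.491406; u=3/2·0.928906+1/4·2.366406+1/2·0.491406≈2.230664; next y=-1/5·0.071094+1/4·2.230664≈0.543447
n=3: y≈0.543447, sp=1, e=sp−y≈0.456553; I≈2.822959, D=e−e_prev≈-0.472354; u=3/2·0.456553+1/4·2.822959+1/2·(-0.472354)≈1.154392; next y=-1/5·0.543447+1/4·1.154392≈0.179909
n=4: y≈0.179909, sp=4, e=sp−y≈3.820091; I≈6.643050, D=e−e_prev≈3.363539; u=3/2·3.820091+1/4·6.643050+1/2·3.363539≈9.072669; next y=-1/5·0.179909+1/4·9.072669≈2.232186
n=5: y≈2.232186, sp=2, e=sp−y≈-0.232186; I≈6.410865, D=e−e_prev≈-4.052277; u=3/2·(-0.232186)+1/4·6.410865+1/2·(-4.052277)≈-0.771701; next y=-1/5·2.232186+1/4·(-0.771701)≈-0.639362
n=6: y≈-0.639362, sp=2, e=sp−y≈2.639362; I≈9.050227, D=e−e_prev≈2.871548; u=3/2·2.639362+1/4·9.050227+1/2·2.871548≈7.657374; next y=-1/5·(-0.639362)+1/4·7.657374≈2.042216
n=7: y≈2.042216, sp=2, e=sp−y≈-0.042216; I≈9.008011, D=e−e_prev≈-2.681578; u=3/2·(-0.042216)+1/4·9.008011+1/2·(-2.681578)≈0.847890; next y=-1/5·2.042216+1/4·0.847890≈-0.196471
n=8: y≈-0.196471, sp=2, e=sp−y≈2.196471; I≈11.204482, D=e−e_prev≈2.238687; u=3/2·2.196471+1/4·11.204482+1/2·2.238687≈7.215170; next y=-1/5·(-0.196471)+1/4·7.215170≈1.843087
n=9: y≈1.843087, sp=2, e=sp−y≈0.156913; I≈11.361395, D=e−e_prev≈-2.039557; u=3/2·0.156913+1/4·11.361395+1/2·(-2.039557)≈2.055940; next y=-1/5·1.843087+1/4·2.055940≈0.145368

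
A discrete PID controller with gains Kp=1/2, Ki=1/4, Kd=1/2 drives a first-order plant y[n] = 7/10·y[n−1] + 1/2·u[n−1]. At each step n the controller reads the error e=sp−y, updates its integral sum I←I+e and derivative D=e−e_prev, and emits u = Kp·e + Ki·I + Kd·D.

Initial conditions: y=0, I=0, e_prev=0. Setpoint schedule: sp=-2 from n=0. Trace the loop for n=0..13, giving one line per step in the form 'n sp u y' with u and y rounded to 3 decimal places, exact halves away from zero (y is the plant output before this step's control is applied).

0 -2 -2.500 0.000
1 -2 -0.438 -1.250
2 -2 -1.445 -1.094
3 -2 -1.101 -1.488
4 -2 -1.296 -1.592
5 -2 -1.237 -1.762
6 -2 -1.269 -1.852
7 -2 -1.252 -1.931
8 -2 -1.251 -1.978
9 -2 -1.240 -2.010
10 -2 -1.232 -2.027
11 -2 -1.224 -2.035
12 -2 -1.217 -2.036
13 -2 -1.212 -2.034

(exact arithmetic carried between steps; '≈' marks a value shown rounded to 6 d.p. or computed from one; I and e_prev carry over from the previous line; the table rounds u and y to 3 d.p., halves away from zero)
n=0: y=0, sp=-2, e=sp−y=-2; I=-2, D=e−e_prev=-2; u=1/2·(-2)+1/4·(-2)+1/2·(-2)=-2.5; next y=7/10·0+1/2·(-2.5)=-1.25
n=1: y=-1.25, sp=-2, e=sp−y=-0.75; I=-2.75, D=e−e_prev=1.25; u=1/2·(-0.75)+1/4·(-2.75)+1/2·1.25=-0.4375; next y=7/10·(-1.25)+1/2·(-0.4375)=-1.09375
n=2: y=-1.09375, sp=-2, e=sp−y=-0.90625; I=-3.65625, D=e−e_prev=-0.15625; u=1/2·(-0.90625)+1/4·(-3.65625)+1/2·(-0.15625)≈-1.445313; next y=7/10·(-1.09375)+1/2·(-1.445313)≈-1.488281
n=3: y≈-1.488281, sp=-2, e=sp−y≈-0.511719; I≈-4.167969, D=e−e_prev≈0.394531; u=1/2·(-0.511719)+1/4·(-4.167969)+1/2·0.394531≈-1.100586; next y=7/10·(-1.488281)+1/2·(-1.100586)≈-1.592090
n=4: y≈-1.592090, sp=-2, e=sp−y≈-0.407910; I≈-4.575879, D=e−e_prev≈0.103809; u=1/2·(-0.407910)+1/4·(-4.575879)+1/2·0.103809≈-1.296021; next y=7/10·(-1.592090)+1/2·(-1.296021)≈-1.762473
n=5: y≈-1.762473, sp=-2, e=sp−y≈-0.237527; I≈-4.813406, D=e−e_prev≈0.170383; u=1/2·(-0.237527)+1/4·(-4.813406)+1/2·0.170383≈-1.236923; next y=7/10·(-1.762473)+1/2·(-1.236923)≈-1.852193
n=6: y≈-1.852193, sp=-2, e=sp−y≈-0.147807; I≈-4.961213, D=e−e_prev≈0.089720; u=1/2·(-0.147807)+1/4·(-4.961213)+1/2·0.089720≈-1.269347; next y=7/10·(-1.852193)+1/2·(-1.269347)≈-1.931208
n=7: y≈-1.931208, sp=-2, e=sp−y≈-0.068792; I≈-5.030004, D=e−e_prev≈0.079016; u=1/2·(-0.068792)+1/4·(-5.030004)+1/2·0.079016≈-1.252389; next y=7/10·(-1.931208)+1/2·(-1.252389)≈-1.978040
n=8: y≈-1.978040, sp=-2, e=sp−y≈-0.021960; I≈-5.051964, D=e−e_prev≈0.046832; u=1/2·(-0.021960)+1/4·(-5.051964)+1/2·0.046832≈-1.250555; next y=7/10·(-1.978040)+1/2·(-1.250555)≈-2.009906
n=9: y≈-2.009906, sp=-2, e=sp−y≈0.009906; I≈-5.042058, D=e−e_prev≈0.031865; u=1/2·0.009906+1/4·(-5.042058)+1/2·0.031865≈-1.239629; next y=7/10·(-2.009906)+1/2·(-1.239629)≈-2.026749
n=10: y≈-2.026749, sp=-2, e=sp−y≈0.026749; I≈-5.015310, D=e−e_prev≈0.016843; u=1/2·0.026749+1/4·(-5.015310)+1/2·0.016843≈-1.232032; next y=7/10·(-2.026749)+1/2·(-1.232032)≈-2.034740
n=11: y≈-2.034740, sp=-2, e=sp−y≈0.034740; I≈-4.980570, D=e−e_prev≈0.007991; u=1/2·0.034740+1/4·(-4.980570)+1/2·0.007991≈-1.223777; next y=7/10·(-2.034740)+1/2·(-1.223777)≈-2.036206
n=12: y≈-2.036206, sp=-2, e=sp−y≈0.036206; I≈-4.944364, D=e−e_prev≈0.001466; u=1/2·0.036206+1/4·(-4.944364)+1/2·0.001466≈-1.217254; next y=7/10·(-2.036206)+1/2·(-1.217254)≈-2.033972
n=13: y≈-2.033972, sp=-2, e=sp−y≈0.033972; I≈-4.910392, D=e−e_prev≈-0.002235; u=1/2·0.033972+1/4·(-4.910392)+1/2·(-0.002235)≈-1.211729; next y=7/10·(-2.033972)+1/2·(-1.211729)≈-2.029645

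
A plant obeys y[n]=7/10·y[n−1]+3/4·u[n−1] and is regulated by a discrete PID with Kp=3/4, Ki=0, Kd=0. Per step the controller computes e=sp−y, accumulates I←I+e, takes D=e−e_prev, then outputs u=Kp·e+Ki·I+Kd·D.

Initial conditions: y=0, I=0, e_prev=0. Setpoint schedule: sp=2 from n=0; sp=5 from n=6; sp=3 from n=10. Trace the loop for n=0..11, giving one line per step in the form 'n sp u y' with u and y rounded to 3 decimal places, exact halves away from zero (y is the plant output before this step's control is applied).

(exact arithmetic carried between steps; '≈' marks a value shown rounded to 6 d.p. or computed from one; I and e_prev carry over from the previous line; the table rounds u and y to 3 d.p., halves away from zero)
n=0: y=0, sp=2, e=sp−y=2; I=2, D=e−e_prev=2; u=3/4·2+0·2+0·2=1.5; next y=7/10·0+3/4·1.5=1.125
n=1: y=1.125, sp=2, e=sp−y=0.875; I=2.875, D=e−e_prev=-1.125; u=3/4·0.875+0·2.875+0·(-1.125)=0.65625; next y=7/10·1.125+3/4·0.65625≈1.279688
n=2: y≈1.279688, sp=2, e=sp−y≈0.720313; I≈3.595313, D=e−e_prev≈-0.154688; u=3/4·0.720313+0·3.595313+0·(-0.154688)≈0.540234; next y=7/10·1.279688+3/4·0.540234≈1.300957
n=3: y≈1.300957, sp=2, e=sp−y≈0.699043; I≈4.294355, D=e−e_prev≈-0.021270; u=3/4·0.699043+0·4.294355+0·(-0.021270)≈0.524282; next y=7/10·1.300957+3/4·0.524282≈1.303882
n=4: y≈1.303882, sp=2, e=sp−y≈0.696118; I≈4.990474, D=e−e_prev≈-0.002925; u=3/4·0.696118+0·4.990474+0·(-0.002925)≈0.522089; next y=7/10·1.303882+3/4·0.522089≈1.304284
n=5: y≈1.304284, sp=2, e=sp−y≈0.695716; I≈5.686190, D=e−e_prev≈-0.000402; u=3/4·0.695716+0·5.686190+0·(-0.000402)≈0.521787; next y=7/10·1.304284+3/4·0.521787≈1.304339
n=6: y≈1.304339, sp=5, e=sp−y≈3.695661; I≈9.381851, D=e−e_prev≈2.999945; u=3/4·3.695661+0·9.381851+0·2.999945≈2.771746; next y=7/10·1.304339+3/4·2.771746≈2.991847
n=7: y≈2.991847, sp=5, e=sp−y≈2.008153; I≈11.390005, D=e−e_prev≈-1.687508; u=3/4·2.008153+0·11.390005+0·(-1.687508)≈1.506115; next y=7/10·2.991847+3/4·1.506115≈3.223879
n=8: y≈3.223879, sp=5, e=sp−y≈1.776121; I≈13.166126, D=e−e_prev≈-0.232032; u=3/4·1.776121+0·13.166126+0·(-0.232032)≈1.332091; next y=7/10·3.223879+3/4·1.332091≈3.255783
n=9: y≈3.255783, sp=5, e=sp−y≈1.744217; I≈14.910342, D=e−e_prev≈-0.031904; u=3/4·1.744217+0·14.910342+0·(-0.031904)≈1.308162; next y=7/10·3.255783+3/4·1.308162≈3.260170
n=10: y≈3.260170, sp=3, e=sp−y≈-0.260170; I≈14.650172, D=e−e_prev≈-2.004387; u=3/4·(-0.260170)+0·14.650172+0·(-2.004387)≈-0.195128; next y=7/10·3.260170+3/4·(-0.195128)≈2.135773
n=11: y≈2.135773, sp=3, e=sp−y≈0.864227; I≈15.514399, D=e−e_prev≈1.124397; u=3/4·0.864227+0·15.514399+0·1.124397≈0.648170; next y=7/10·2.135773+3/4·0.648170≈1.981169

0 2 1.500 0.000
1 2 0.656 1.125
2 2 0.540 1.280
3 2 0.524 1.301
4 2 0.522 1.304
5 2 0.522 1.304
6 5 2.772 1.304
7 5 1.506 2.992
8 5 1.332 3.224
9 5 1.308 3.256
10 3 -0.195 3.260
11 3 0.648 2.136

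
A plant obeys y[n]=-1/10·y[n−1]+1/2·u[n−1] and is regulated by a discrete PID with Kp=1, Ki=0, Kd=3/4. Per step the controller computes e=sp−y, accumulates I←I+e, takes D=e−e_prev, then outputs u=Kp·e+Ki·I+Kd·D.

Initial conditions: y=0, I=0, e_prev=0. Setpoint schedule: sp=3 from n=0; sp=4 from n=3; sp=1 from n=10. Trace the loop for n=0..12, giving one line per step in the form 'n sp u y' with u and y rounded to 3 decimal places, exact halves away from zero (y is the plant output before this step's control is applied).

(exact arithmetic carried between steps; '≈' marks a value shown rounded to 6 d.p. or computed from one; I and e_prev carry over from the previous line; the table rounds u and y to 3 d.p., halves away from zero)
n=0: y=0, sp=3, e=sp−y=3; I=3, D=e−e_prev=3; u=1·3+0·3+3/4·3=5.25; next y=-1/10·0+1/2·5.25=2.625
n=1: y=2.625, sp=3, e=sp−y=0.375; I=3.375, D=e−e_prev=-2.625; u=1·0.375+0·3.375+3/4·(-2.625)=-1.59375; next y=-1/10·2.625+1/2·(-1.59375)=-1.059375
n=2: y=-1.059375, sp=3, e=sp−y=4.059375; I=7.434375, D=e−e_prev=3.684375; u=1·4.059375+0·7.434375+3/4·3.684375≈6.822656; next y=-1/10·(-1.059375)+1/2·6.822656≈3.517266
n=3: y≈3.517266, sp=4, e=sp−y≈0.482734; I≈7.917109, D=e−e_prev≈-3.576641; u=1·0.482734+0·7.917109+3/4·(-3.576641)≈-2.199746; next y=-1/10·3.517266+1/2·(-2.199746)≈-1.451600
n=4: y≈-1.451600, sp=4, e=sp−y≈5.451600; I≈13.368709, D=e−e_prev≈4.968865; u=1·5.451600+0·13.368709+3/4·4.968865≈9.178249; next y=-1/10·(-1.451600)+1/2·9.178249≈4.734284
n=5: y≈4.734284, sp=4, e=sp−y≈-0.734284; I≈12.634425, D=e−e_prev≈-6.185884; u=1·(-0.734284)+0·12.634425+3/4·(-6.185884)≈-5.373697; next y=-1/10·4.734284+1/2·(-5.373697)≈-3.160277
n=6: y≈-3.160277, sp=4, e=sp−y≈7.160277; I≈19.794702, D=e−e_prev≈7.894561; u=1·7.160277+0·19.794702+3/4·7.894561≈13.081198; next y=-1/10·(-3.160277)+1/2·13.081198≈6.856627
n=7: y≈6.856627, sp=4, e=sp−y≈-2.856627; I≈16.938075, D=e−e_prev≈-10.016904; u=1·(-2.856627)+0·16.938075+3/4·(-10.016904)≈-10.369304; next y=-1/10·6.856627+1/2·(-10.369304)≈-5.870315
n=8: y≈-5.870315, sp=4, e=sp−y≈9.870315; I≈26.808390, D=e−e_prev≈12.726941; u=1·9.870315+0·26.808390+3/4·12.726941≈19.415521; next y=-1/10·(-5.870315)+1/2·19.415521≈10.294792
n=9: y≈10.294792, sp=4, e=sp−y≈-6.294792; I≈20.513598, D=e−e_prev≈-16.165107; u=1·(-6.294792)+0·20.513598+3/4·(-16.165107)≈-18.418622; next y=-1/10·10.294792+1/2·(-18.418622)≈-10.238790
n=10: y≈-10.238790, sp=1, e=sp−y≈11.238790; I≈31.752388, D=e−e_prev≈17.533582; u=1·11.238790+0·31.752388+3/4·17.533582≈24.388977; next y=-1/10·(-10.238790)+1/2·24.388977≈13.218367
n=11: y≈13.218367, sp=1, e=sp−y≈-12.218367; I≈19.534021, D=e−e_prev≈-23.457158; u=1·(-12.218367)+0·19.534021+3/4·(-23.457158)≈-29.811236; next y=-1/10·13.218367+1/2·(-29.811236)≈-16.227455
n=12: y≈-16.227455, sp=1, e=sp−y≈17.227455; I≈36.761475, D=e−e_prev≈29.445822; u=1·17.227455+0·36.761475+3/4·29.445822≈39.311821; next y=-1/10·(-16.227455)+1/2·39.311821≈21.278656

0 3 5.250 0.000
1 3 -1.594 2.625
2 3 6.823 -1.059
3 4 -2.200 3.517
4 4 9.178 -1.452
5 4 -5.374 4.734
6 4 13.081 -3.160
7 4 -10.369 6.857
8 4 19.416 -5.870
9 4 -18.419 10.295
10 1 24.389 -10.239
11 1 -29.811 13.218
12 1 39.312 -16.227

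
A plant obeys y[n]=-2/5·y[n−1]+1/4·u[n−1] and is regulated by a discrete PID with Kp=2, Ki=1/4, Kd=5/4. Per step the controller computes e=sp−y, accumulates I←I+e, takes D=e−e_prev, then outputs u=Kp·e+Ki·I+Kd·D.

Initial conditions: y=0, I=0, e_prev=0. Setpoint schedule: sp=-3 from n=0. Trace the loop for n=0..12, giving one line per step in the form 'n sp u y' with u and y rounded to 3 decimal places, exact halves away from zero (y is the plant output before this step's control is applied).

(exact arithmetic carried between steps; '≈' marks a value shown rounded to 6 d.p. or computed from one; I and e_prev carry over from the previous line; the table rounds u and y to 3 d.p., halves away from zero)
n=0: y=0, sp=-3, e=sp−y=-3; I=-3, D=e−e_prev=-3; u=2·(-3)+1/4·(-3)+5/4·(-3)=-10.5; next y=-2/5·0+1/4·(-10.5)=-2.625
n=1: y=-2.625, sp=-3, e=sp−y=-0.375; I=-3.375, D=e−e_prev=2.625; u=2·(-0.375)+1/4·(-3.375)+5/4·2.625=1.6875; next y=-2/5·(-2.625)+1/4·1.6875=1.471875
n=2: y=1.471875, sp=-3, e=sp−y=-4.471875; I=-7.846875, D=e−e_prev=-4.096875; u=2·(-4.471875)+1/4·(-7.846875)+5/4·(-4.096875)≈-16.026563; next y=-2/5·1.471875+1/4·(-16.026563)≈-4.595391
n=3: y≈-4.595391, sp=-3, e=sp−y≈1.595391; I≈-6.251484, D=e−e_prev≈6.067266; u=2·1.595391+1/4·(-6.251484)+5/4·6.067266≈9.211992; next y=-2/5·(-4.595391)+1/4·9.211992≈4.141154
n=4: y≈4.141154, sp=-3, e=sp−y≈-7.141154; I≈-13.392639, D=e−e_prev≈-8.736545; u=2·(-7.141154)+1/4·(-13.392639)+5/4·(-8.736545)≈-28.551149; next y=-2/5·4.141154+1/4·(-28.551149)≈-8.794249
n=5: y≈-8.794249, sp=-3, e=sp−y≈5.794249; I≈-7.598390, D=e−e_prev≈12.935403; u=2·5.794249+1/4·(-7.598390)+5/4·12.935403≈25.858155; next y=-2/5·(-8.794249)+1/4·25.858155≈9.982238
n=6: y≈9.982238, sp=-3, e=sp−y≈-12.982238; I≈-20.580628, D=e−e_prev≈-18.776487; u=2·(-12.982238)+1/4·(-20.580628)+5/4·(-18.776487)≈-54.580243; next y=-2/5·9.982238+1/4·(-54.580243)≈-17.637956
n=7: y≈-17.637956, sp=-3, e=sp−y≈14.637956; I≈-5.942672, D=e−e_prev≈27.620194; u=2·14.637956+1/4·(-5.942672)+5/4·27.620194≈62.315487; next y=-2/5·(-17.637956)+1/4·62.315487≈22.634054
n=8: y≈22.634054, sp=-3, e=sp−y≈-25.634054; I≈-31.576726, D=e−e_prev≈-40.272010; u=2·(-25.634054)+1/4·(-31.576726)+5/4·(-40.272010)≈-109.502303; next y=-2/5·22.634054+1/4·(-109.502303)≈-36.429197
n=9: y≈-36.429197, sp=-3, e=sp−y≈33.429197; I≈1.852471, D=e−e_prev≈59.063252; u=2·33.429197+1/4·1.852471+5/4·59.063252≈141.150577; next y=-2/5·(-36.429197)+1/4·141.150577≈49.859323
n=10: y≈49.859323, sp=-3, e=sp−y≈-52.859323; I≈-51.006852, D=e−e_prev≈-86.288521; u=2·(-52.859323)+1/4·(-51.006852)+5/4·(-86.288521)≈-226.331011; next y=-2/5·49.859323+1/4·(-226.331011)≈-76.526482
n=11: y≈-76.526482, sp=-3, e=sp−y≈73.526482; I≈22.519630, D=e−e_prev≈126.385805; u=2·73.526482+1/4·22.519630+5/4·126.385805≈310.665128; next y=-2/5·(-76.526482)+1/4·310.665128≈108.276875
n=12: y≈108.276875, sp=-3, e=sp−y≈-111.276875; I≈-88.757245, D=e−e_prev≈-184.803357; u=2·(-111.276875)+1/4·(-88.757245)+5/4·(-184.803357)≈-475.747257; next y=-2/5·108.276875+1/4·(-475.747257)≈-162.247564

0 -3 -10.500 0.000
1 -3 1.688 -2.625
2 -3 -16.027 1.472
3 -3 9.212 -4.595
4 -3 -28.551 4.141
5 -3 25.858 -8.794
6 -3 -54.580 9.982
7 -3 62.315 -17.638
8 -3 -109.502 22.634
9 -3 141.151 -36.429
10 -3 -226.331 49.859
11 -3 310.665 -76.526
12 -3 -475.747 108.277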